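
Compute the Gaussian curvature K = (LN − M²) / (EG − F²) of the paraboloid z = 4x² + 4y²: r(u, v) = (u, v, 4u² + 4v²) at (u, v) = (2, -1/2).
K = 64/74529

Coefficients of the first fundamental form: E = 64*u^2 + 1, F = 64*u*v, G = 64*v^2 + 1.
Coefficients of the second fundamental form: L = 8/sqrt(64*u^2 + 64*v^2 + 1), M = 0, N = 8/sqrt(64*u^2 + 64*v^2 + 1).
Assemble K = (LN − M²)/(EG − F²) = 64/(4096*u^4 + 8192*u^2*v^2 + 128*u^2 + 4096*v^4 + 128*v^2 + 1). At (u, v) = (2, -1/2): K = 64/74529.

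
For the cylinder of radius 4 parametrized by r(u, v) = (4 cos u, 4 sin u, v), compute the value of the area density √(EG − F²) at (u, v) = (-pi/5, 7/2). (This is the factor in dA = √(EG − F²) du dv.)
√(EG − F²)|_{(-pi/5, 7/2)} = 4

E = 16, F = 0, G = 1, so EG − F² = 16. Taking the positive square root: √(EG − F²) = 4. At (u, v) = (-pi/5, 7/2): 4.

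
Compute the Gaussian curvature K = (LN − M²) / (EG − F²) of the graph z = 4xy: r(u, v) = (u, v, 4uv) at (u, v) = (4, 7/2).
K = -16/205209

Coefficients of the first fundamental form: E = 16*v^2 + 1, F = 16*u*v, G = 16*u^2 + 1.
Coefficients of the second fundamental form: L = 0, M = 4/sqrt(16*u^2 + 16*v^2 + 1), N = 0.
Assemble K = (LN − M²)/(EG − F²) = -16/(256*u^4 + 512*u^2*v^2 + 32*u^2 + 256*v^4 + 32*v^2 + 1). At (u, v) = (4, 7/2): K = -16/205209.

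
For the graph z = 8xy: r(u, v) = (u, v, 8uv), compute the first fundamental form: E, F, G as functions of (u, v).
E = 64*v^2 + 1;  F = 64*u*v;  G = 64*u^2 + 1

Compute partials: r_u = (1, 0, 8*v), r_v = (0, 1, 8*u). Then
  E = r_u · r_u = 64*v^2 + 1,
  F = r_u · r_v = 64*u*v,
  G = r_v · r_v = 64*u^2 + 1.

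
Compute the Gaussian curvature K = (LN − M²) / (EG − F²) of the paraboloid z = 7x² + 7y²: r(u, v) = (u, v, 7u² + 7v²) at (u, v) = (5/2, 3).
K = 49/2235025

Coefficients of the first fundamental form: E = 196*u^2 + 1, F = 196*u*v, G = 196*v^2 + 1.
Coefficients of the second fundamental form: L = 14/sqrt(196*u^2 + 196*v^2 + 1), M = 0, N = 14/sqrt(196*u^2 + 196*v^2 + 1).
Assemble K = (LN − M²)/(EG − F²) = 196/(38416*u^4 + 76832*u^2*v^2 + 392*u^2 + 38416*v^4 + 392*v^2 + 1). At (u, v) = (5/2, 3): K = 49/2235025.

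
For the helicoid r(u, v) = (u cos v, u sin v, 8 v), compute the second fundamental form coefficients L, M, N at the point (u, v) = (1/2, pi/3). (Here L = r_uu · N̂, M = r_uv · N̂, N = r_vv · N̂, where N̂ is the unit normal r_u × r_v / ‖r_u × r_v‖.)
L = 0;  M = -16*sqrt(257)/257;  N = 0

Compute the unit normal N̂(u, v) = (8*sin(v)/sqrt(u^2 + 64), -8*cos(v)/sqrt(u^2 + 64), u/sqrt(u^2 + 64)), and the second partials r_uu, r_uv, r_vv. Take dot products:
  L(u, v) = r_uu · N̂ = 0,
  M(u, v) = r_uv · N̂ = -8/sqrt(u^2 + 64),
  N(u, v) = r_vv · N̂ = 0.
Evaluating at (u, v) = (1/2, pi/3):
  L = 0, M = -16*sqrt(257)/257, N = 0.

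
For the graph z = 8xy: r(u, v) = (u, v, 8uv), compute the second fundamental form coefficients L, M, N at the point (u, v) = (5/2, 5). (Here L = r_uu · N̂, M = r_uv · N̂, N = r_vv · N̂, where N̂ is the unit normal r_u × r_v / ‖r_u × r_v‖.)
L = 0;  M = 8*sqrt(2001)/2001;  N = 0

Compute the unit normal N̂(u, v) = (-8*v/sqrt(64*u^2 + 64*v^2 + 1), -8*u/sqrt(64*u^2 + 64*v^2 + 1), 1/sqrt(64*u^2 + 64*v^2 + 1)), and the second partials r_uu, r_uv, r_vv. Take dot products:
  L(u, v) = r_uu · N̂ = 0,
  M(u, v) = r_uv · N̂ = 8/sqrt(64*u^2 + 64*v^2 + 1),
  N(u, v) = r_vv · N̂ = 0.
Evaluating at (u, v) = (5/2, 5):
  L = 0, M = 8*sqrt(2001)/2001, N = 0.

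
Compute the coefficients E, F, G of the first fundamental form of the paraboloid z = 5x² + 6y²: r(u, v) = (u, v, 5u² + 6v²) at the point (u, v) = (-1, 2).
E = 101;  F = -240;  G = 577

Partials: r_u = (1, 0, 10*u), r_v = (0, 1, 12*v). As functions of (u, v):
  E = r_u · r_u = 100*u^2 + 1,
  F = r_u · r_v = 120*u*v,
  G = r_v · r_v = 144*v^2 + 1.
Evaluating at (u, v) = (-1, 2): E = 101, F = -240, G = 577.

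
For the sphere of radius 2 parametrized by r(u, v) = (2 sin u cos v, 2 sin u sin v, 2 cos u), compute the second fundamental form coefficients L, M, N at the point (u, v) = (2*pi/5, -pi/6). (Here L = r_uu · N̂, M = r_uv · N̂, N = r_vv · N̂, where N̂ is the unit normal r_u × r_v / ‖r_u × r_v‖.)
L = -2;  M = 0;  N = -5/4 - sqrt(5)/4

Compute the unit normal N̂(u, v) = (sin(u)^2*cos(v)/Abs(sin(u)), sin(u)^2*sin(v)/Abs(sin(u)), sin(2*u)/(2*Abs(sin(u)))), and the second partials r_uu, r_uv, r_vv. Take dot products:
  L(u, v) = r_uu · N̂ = -2*sin(u)/Abs(sin(u)),
  M(u, v) = r_uv · N̂ = 0,
  N(u, v) = r_vv · N̂ = -2*sin(u)^3/Abs(sin(u)).
Evaluating at (u, v) = (2*pi/5, -pi/6):
  L = -2, M = 0, N = -5/4 - sqrt(5)/4.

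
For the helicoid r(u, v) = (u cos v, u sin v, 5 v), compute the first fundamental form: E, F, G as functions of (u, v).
E = 1;  F = 0;  G = u^2 + 25

Compute partials: r_u = (cos(v), sin(v), 0), r_v = (-u*sin(v), u*cos(v), 5). Then
  E = r_u · r_u = 1,
  F = r_u · r_v = 0,
  G = r_v · r_v = u^2 + 25.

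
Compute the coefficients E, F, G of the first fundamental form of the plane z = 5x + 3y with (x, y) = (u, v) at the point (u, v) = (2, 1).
E = 26;  F = 15;  G = 10

Partials: r_u = (1, 0, 5), r_v = (0, 1, 3). As functions of (u, v):
  E = r_u · r_u = 26,
  F = r_u · r_v = 15,
  G = r_v · r_v = 10.
Evaluating at (u, v) = (2, 1): E = 26, F = 15, G = 10.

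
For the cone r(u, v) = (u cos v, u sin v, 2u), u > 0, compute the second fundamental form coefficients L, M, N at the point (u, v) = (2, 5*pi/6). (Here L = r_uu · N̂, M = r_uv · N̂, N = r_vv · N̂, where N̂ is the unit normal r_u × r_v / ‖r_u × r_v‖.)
L = 0;  M = 0;  N = 4*sqrt(5)/5

Compute the unit normal N̂(u, v) = (-2*sqrt(5)*u*cos(v)/(5*Abs(u)), -2*sqrt(5)*u*sin(v)/(5*Abs(u)), sqrt(5)*u/(5*Abs(u))), and the second partials r_uu, r_uv, r_vv. Take dot products:
  L(u, v) = r_uu · N̂ = 0,
  M(u, v) = r_uv · N̂ = 0,
  N(u, v) = r_vv · N̂ = 2*sqrt(5)*u^2/(5*Abs(u)).
Evaluating at (u, v) = (2, 5*pi/6):
  L = 0, M = 0, N = 4*sqrt(5)/5.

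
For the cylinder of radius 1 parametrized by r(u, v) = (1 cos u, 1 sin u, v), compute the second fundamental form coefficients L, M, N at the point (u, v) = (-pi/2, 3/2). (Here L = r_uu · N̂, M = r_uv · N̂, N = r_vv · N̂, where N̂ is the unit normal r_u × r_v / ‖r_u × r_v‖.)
L = -1;  M = 0;  N = 0

Compute the unit normal N̂(u, v) = (cos(u), sin(u), 0), and the second partials r_uu, r_uv, r_vv. Take dot products:
  L(u, v) = r_uu · N̂ = -1,
  M(u, v) = r_uv · N̂ = 0,
  N(u, v) = r_vv · N̂ = 0.
Evaluating at (u, v) = (-pi/2, 3/2):
  L = -1, M = 0, N = 0.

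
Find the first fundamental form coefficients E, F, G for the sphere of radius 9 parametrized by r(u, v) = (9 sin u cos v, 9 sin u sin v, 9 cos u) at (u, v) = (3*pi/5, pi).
E = 81;  F = 0;  G = 81*sqrt(5)/8 + 405/8

Partials: r_u = (9*cos(u)*cos(v), 9*sin(v)*cos(u), -9*sin(u)), r_v = (-9*sin(u)*sin(v), 9*sin(u)*cos(v), 0). As functions of (u, v):
  E = r_u · r_u = 81,
  F = r_u · r_v = 0,
  G = r_v · r_v = 81*sin(u)^2.
Evaluating at (u, v) = (3*pi/5, pi): E = 81, F = 0, G = 81*sqrt(5)/8 + 405/8.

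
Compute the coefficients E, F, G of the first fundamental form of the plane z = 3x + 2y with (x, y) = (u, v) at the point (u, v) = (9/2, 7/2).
E = 10;  F = 6;  G = 5

Partials: r_u = (1, 0, 3), r_v = (0, 1, 2). As functions of (u, v):
  E = r_u · r_u = 10,
  F = r_u · r_v = 6,
  G = r_v · r_v = 5.
Evaluating at (u, v) = (9/2, 7/2): E = 10, F = 6, G = 5.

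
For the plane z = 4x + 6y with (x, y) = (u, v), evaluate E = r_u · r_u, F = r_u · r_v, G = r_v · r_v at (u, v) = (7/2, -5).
E = 17;  F = 24;  G = 37

Partials: r_u = (1, 0, 4), r_v = (0, 1, 6). As functions of (u, v):
  E = r_u · r_u = 17,
  F = r_u · r_v = 24,
  G = r_v · r_v = 37.
Evaluating at (u, v) = (7/2, -5): E = 17, F = 24, G = 37.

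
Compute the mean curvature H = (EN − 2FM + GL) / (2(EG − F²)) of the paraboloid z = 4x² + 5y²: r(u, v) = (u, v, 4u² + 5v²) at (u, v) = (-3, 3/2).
H = 3789*sqrt(802)/643204

With E = 64*u^2 + 1, F = 80*u*v, G = 100*v^2 + 1, L = 8/sqrt(64*u^2 + 100*v^2 + 1), M = 0, N = 10/sqrt(64*u^2 + 100*v^2 + 1), assemble
  H = (EN − 2FM + GL) / (2(EG − F²)) = (320*u^2 + 400*v^2 + 9)/(64*u^2 + 100*v^2 + 1)^(3/2).
At (u, v) = (-3, 3/2): H = 3789*sqrt(802)/643204.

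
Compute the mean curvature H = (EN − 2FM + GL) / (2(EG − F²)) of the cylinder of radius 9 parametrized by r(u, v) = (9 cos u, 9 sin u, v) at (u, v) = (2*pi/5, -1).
H = -1/18

With E = 81, F = 0, G = 1, L = -9, M = 0, N = 0, assemble
  H = (EN − 2FM + GL) / (2(EG − F²)) = -1/18.
At (u, v) = (2*pi/5, -1): H = -1/18.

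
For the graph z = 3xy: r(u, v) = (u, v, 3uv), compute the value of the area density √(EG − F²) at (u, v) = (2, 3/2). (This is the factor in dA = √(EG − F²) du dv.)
√(EG − F²)|_{(2, 3/2)} = sqrt(229)/2

E = 9*v^2 + 1, F = 9*u*v, G = 9*u^2 + 1, so EG − F² = 9*u^2 + 9*v^2 + 1. Taking the positive square root: √(EG − F²) = sqrt(9*u^2 + 9*v^2 + 1). At (u, v) = (2, 3/2): sqrt(229)/2.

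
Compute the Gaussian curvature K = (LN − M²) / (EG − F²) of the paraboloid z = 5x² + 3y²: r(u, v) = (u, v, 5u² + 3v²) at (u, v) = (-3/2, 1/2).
K = 12/11045

Coefficients of the first fundamental form: E = 100*u^2 + 1, F = 60*u*v, G = 36*v^2 + 1.
Coefficients of the second fundamental form: L = 10/sqrt(100*u^2 + 36*v^2 + 1), M = 0, N = 6/sqrt(100*u^2 + 36*v^2 + 1).
Assemble K = (LN − M²)/(EG − F²) = 60/(10000*u^4 + 7200*u^2*v^2 + 200*u^2 + 1296*v^4 + 72*v^2 + 1). At (u, v) = (-3/2, 1/2): K = 12/11045.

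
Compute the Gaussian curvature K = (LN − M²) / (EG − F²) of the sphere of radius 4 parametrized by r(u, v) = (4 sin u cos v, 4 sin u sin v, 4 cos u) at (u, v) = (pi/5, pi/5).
K = 1/16

Coefficients of the first fundamental form: E = 16, F = 0, G = 16*sin(u)^2.
Coefficients of the second fundamental form: L = -4*sin(u)/Abs(sin(u)), M = 0, N = -4*sin(u)^3/Abs(sin(u)).
Assemble K = (LN − M²)/(EG − F²) = 1/16. At (u, v) = (pi/5, pi/5): K = 1/16.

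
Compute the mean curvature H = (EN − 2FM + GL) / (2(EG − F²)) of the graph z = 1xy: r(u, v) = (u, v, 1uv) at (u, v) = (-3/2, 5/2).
H = 15*sqrt(38)/722

With E = v^2 + 1, F = u*v, G = u^2 + 1, L = 0, M = 1/sqrt(u^2 + v^2 + 1), N = 0, assemble
  H = (EN − 2FM + GL) / (2(EG − F²)) = -u*v/(u^2 + v^2 + 1)^(3/2).
At (u, v) = (-3/2, 5/2): H = 15*sqrt(38)/722.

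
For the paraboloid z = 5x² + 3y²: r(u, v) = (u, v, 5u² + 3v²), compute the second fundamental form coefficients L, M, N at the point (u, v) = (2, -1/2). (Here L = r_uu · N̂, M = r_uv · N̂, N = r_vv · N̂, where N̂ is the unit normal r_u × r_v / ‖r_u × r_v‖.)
L = sqrt(410)/41;  M = 0;  N = 3*sqrt(410)/205

Compute the unit normal N̂(u, v) = (-10*u/sqrt(100*u^2 + 36*v^2 + 1), -6*v/sqrt(100*u^2 + 36*v^2 + 1), 1/sqrt(100*u^2 + 36*v^2 + 1)), and the second partials r_uu, r_uv, r_vv. Take dot products:
  L(u, v) = r_uu · N̂ = 10/sqrt(100*u^2 + 36*v^2 + 1),
  M(u, v) = r_uv · N̂ = 0,
  N(u, v) = r_vv · N̂ = 6/sqrt(100*u^2 + 36*v^2 + 1).
Evaluating at (u, v) = (2, -1/2):
  L = sqrt(410)/41, M = 0, N = 3*sqrt(410)/205.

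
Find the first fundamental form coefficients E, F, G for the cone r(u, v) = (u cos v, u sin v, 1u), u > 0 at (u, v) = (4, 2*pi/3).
E = 2;  F = 0;  G = 16

Partials: r_u = (cos(v), sin(v), 1), r_v = (-u*sin(v), u*cos(v), 0). As functions of (u, v):
  E = r_u · r_u = 2,
  F = r_u · r_v = 0,
  G = r_v · r_v = u^2.
Evaluating at (u, v) = (4, 2*pi/3): E = 2, F = 0, G = 16.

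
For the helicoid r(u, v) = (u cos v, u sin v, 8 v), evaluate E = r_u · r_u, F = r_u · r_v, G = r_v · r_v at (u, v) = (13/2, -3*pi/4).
E = 1;  F = 0;  G = 425/4

Partials: r_u = (cos(v), sin(v), 0), r_v = (-u*sin(v), u*cos(v), 8). As functions of (u, v):
  E = r_u · r_u = 1,
  F = r_u · r_v = 0,
  G = r_v · r_v = u^2 + 64.
Evaluating at (u, v) = (13/2, -3*pi/4): E = 1, F = 0, G = 425/4.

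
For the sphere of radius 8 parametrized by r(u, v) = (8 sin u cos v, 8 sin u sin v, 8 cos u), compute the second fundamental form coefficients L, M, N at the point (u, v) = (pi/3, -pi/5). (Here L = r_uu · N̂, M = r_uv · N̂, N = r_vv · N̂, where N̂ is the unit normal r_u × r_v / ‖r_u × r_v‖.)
L = -8;  M = 0;  N = -6

Compute the unit normal N̂(u, v) = (sin(u)^2*cos(v)/Abs(sin(u)), sin(u)^2*sin(v)/Abs(sin(u)), sin(2*u)/(2*Abs(sin(u)))), and the second partials r_uu, r_uv, r_vv. Take dot products:
  L(u, v) = r_uu · N̂ = -8*sin(u)/Abs(sin(u)),
  M(u, v) = r_uv · N̂ = 0,
  N(u, v) = r_vv · N̂ = -8*sin(u)^3/Abs(sin(u)).
Evaluating at (u, v) = (pi/3, -pi/5):
  L = -8, M = 0, N = -6.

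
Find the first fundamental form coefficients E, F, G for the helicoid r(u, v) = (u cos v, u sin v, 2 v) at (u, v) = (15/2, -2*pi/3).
E = 1;  F = 0;  G = 241/4

Partials: r_u = (cos(v), sin(v), 0), r_v = (-u*sin(v), u*cos(v), 2). As functions of (u, v):
  E = r_u · r_u = 1,
  F = r_u · r_v = 0,
  G = r_v · r_v = u^2 + 4.
Evaluating at (u, v) = (15/2, -2*pi/3): E = 1, F = 0, G = 241/4.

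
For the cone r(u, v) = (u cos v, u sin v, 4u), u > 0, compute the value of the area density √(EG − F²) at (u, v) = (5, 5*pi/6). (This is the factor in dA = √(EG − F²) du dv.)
√(EG − F²)|_{(5, 5*pi/6)} = 5*sqrt(17)

E = 17, F = 0, G = u^2, so EG − F² = 17*u^2. Taking the positive square root: √(EG − F²) = sqrt(17)*Abs(u). At (u, v) = (5, 5*pi/6): 5*sqrt(17).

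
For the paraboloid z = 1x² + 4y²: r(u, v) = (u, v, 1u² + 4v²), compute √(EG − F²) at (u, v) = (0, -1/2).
√(EG − F²)|_{(0, -1/2)} = sqrt(17)

E = 4*u^2 + 1, F = 16*u*v, G = 64*v^2 + 1; EG − F² = 4*u^2 + 64*v^2 + 1; √(EG − F²) = sqrt(4*u^2 + 64*v^2 + 1). At the given point: sqrt(17).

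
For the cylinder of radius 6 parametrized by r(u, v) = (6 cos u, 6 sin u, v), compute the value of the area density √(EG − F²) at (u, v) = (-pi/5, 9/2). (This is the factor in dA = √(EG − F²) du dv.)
√(EG − F²)|_{(-pi/5, 9/2)} = 6

E = 36, F = 0, G = 1, so EG − F² = 36. Taking the positive square root: √(EG − F²) = 6. At (u, v) = (-pi/5, 9/2): 6.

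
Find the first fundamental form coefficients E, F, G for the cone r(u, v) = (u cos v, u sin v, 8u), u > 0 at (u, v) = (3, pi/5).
E = 65;  F = 0;  G = 9

Partials: r_u = (cos(v), sin(v), 8), r_v = (-u*sin(v), u*cos(v), 0). As functions of (u, v):
  E = r_u · r_u = 65,
  F = r_u · r_v = 0,
  G = r_v · r_v = u^2.
Evaluating at (u, v) = (3, pi/5): E = 65, F = 0, G = 9.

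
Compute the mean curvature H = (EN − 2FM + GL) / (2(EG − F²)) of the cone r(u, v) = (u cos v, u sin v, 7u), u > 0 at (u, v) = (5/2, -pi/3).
H = 7*sqrt(2)/50

With E = 50, F = 0, G = u^2, L = 0, M = 0, N = 7*sqrt(2)*u^2/(10*Abs(u)), assemble
  H = (EN − 2FM + GL) / (2(EG − F²)) = 7*sqrt(2)/(20*Abs(u)).
At (u, v) = (5/2, -pi/3): H = 7*sqrt(2)/50.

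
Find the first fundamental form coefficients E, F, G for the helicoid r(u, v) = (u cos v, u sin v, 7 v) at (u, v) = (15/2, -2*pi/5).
E = 1;  F = 0;  G = 421/4

Partials: r_u = (cos(v), sin(v), 0), r_v = (-u*sin(v), u*cos(v), 7). As functions of (u, v):
  E = r_u · r_u = 1,
  F = r_u · r_v = 0,
  G = r_v · r_v = u^2 + 49.
Evaluating at (u, v) = (15/2, -2*pi/5): E = 1, F = 0, G = 421/4.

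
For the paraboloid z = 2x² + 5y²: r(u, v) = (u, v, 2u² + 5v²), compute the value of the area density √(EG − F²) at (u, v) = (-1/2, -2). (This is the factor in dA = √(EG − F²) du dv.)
√(EG − F²)|_{(-1/2, -2)} = 9*sqrt(5)

E = 16*u^2 + 1, F = 40*u*v, G = 100*v^2 + 1, so EG − F² = 16*u^2 + 100*v^2 + 1. Taking the positive square root: √(EG − F²) = sqrt(16*u^2 + 100*v^2 + 1). At (u, v) = (-1/2, -2): 9*sqrt(5).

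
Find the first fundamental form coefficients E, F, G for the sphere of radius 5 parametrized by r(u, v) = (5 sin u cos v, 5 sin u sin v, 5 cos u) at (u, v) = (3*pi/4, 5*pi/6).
E = 25;  F = 0;  G = 25/2

Partials: r_u = (5*cos(u)*cos(v), 5*sin(v)*cos(u), -5*sin(u)), r_v = (-5*sin(u)*sin(v), 5*sin(u)*cos(v), 0). As functions of (u, v):
  E = r_u · r_u = 25,
  F = r_u · r_v = 0,
  G = r_v · r_v = 25*sin(u)^2.
Evaluating at (u, v) = (3*pi/4, 5*pi/6): E = 25, F = 0, G = 25/2.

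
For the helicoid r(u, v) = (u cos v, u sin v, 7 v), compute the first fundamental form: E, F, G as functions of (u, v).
E = 1;  F = 0;  G = u^2 + 49

Compute partials: r_u = (cos(v), sin(v), 0), r_v = (-u*sin(v), u*cos(v), 7). Then
  E = r_u · r_u = 1,
  F = r_u · r_v = 0,
  G = r_v · r_v = u^2 + 49.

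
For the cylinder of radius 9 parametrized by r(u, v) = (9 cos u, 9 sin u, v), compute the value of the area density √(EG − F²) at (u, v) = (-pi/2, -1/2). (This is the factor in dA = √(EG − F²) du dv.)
√(EG − F²)|_{(-pi/2, -1/2)} = 9

E = 81, F = 0, G = 1, so EG − F² = 81. Taking the positive square root: √(EG − F²) = 9. At (u, v) = (-pi/2, -1/2): 9.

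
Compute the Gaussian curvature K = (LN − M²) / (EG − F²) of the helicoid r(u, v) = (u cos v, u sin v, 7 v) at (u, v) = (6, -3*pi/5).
K = -49/7225

Coefficients of the first fundamental form: E = 1, F = 0, G = u^2 + 49.
Coefficients of the second fundamental form: L = 0, M = -7/sqrt(u^2 + 49), N = 0.
Assemble K = (LN − M²)/(EG − F²) = -49/(u^2 + 49)^2. At (u, v) = (6, -3*pi/5): K = -49/7225.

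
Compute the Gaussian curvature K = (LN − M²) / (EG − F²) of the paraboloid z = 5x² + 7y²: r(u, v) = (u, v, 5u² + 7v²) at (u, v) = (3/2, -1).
K = 35/44521

Coefficients of the first fundamental form: E = 100*u^2 + 1, F = 140*u*v, G = 196*v^2 + 1.
Coefficients of the second fundamental form: L = 10/sqrt(100*u^2 + 196*v^2 + 1), M = 0, N = 14/sqrt(100*u^2 + 196*v^2 + 1).
Assemble K = (LN − M²)/(EG − F²) = 140/(10000*u^4 + 39200*u^2*v^2 + 200*u^2 + 38416*v^4 + 392*v^2 + 1). At (u, v) = (3/2, -1): K = 35/44521.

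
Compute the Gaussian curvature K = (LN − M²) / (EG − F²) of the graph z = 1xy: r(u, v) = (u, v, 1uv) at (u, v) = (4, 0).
K = -1/289

Coefficients of the first fundamental form: E = v^2 + 1, F = u*v, G = u^2 + 1.
Coefficients of the second fundamental form: L = 0, M = 1/sqrt(u^2 + v^2 + 1), N = 0.
Assemble K = (LN − M²)/(EG − F²) = 1/((u^2*v^2 - (u^2 + 1)*(v^2 + 1))*(u^2 + v^2 + 1)). At (u, v) = (4, 0): K = -1/289.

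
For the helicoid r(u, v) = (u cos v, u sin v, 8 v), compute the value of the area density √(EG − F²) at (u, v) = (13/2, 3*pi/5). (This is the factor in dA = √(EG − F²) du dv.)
√(EG − F²)|_{(13/2, 3*pi/5)} = 5*sqrt(17)/2

E = 1, F = 0, G = u^2 + 64, so EG − F² = u^2 + 64. Taking the positive square root: √(EG − F²) = sqrt(u^2 + 64). At (u, v) = (13/2, 3*pi/5): 5*sqrt(17)/2.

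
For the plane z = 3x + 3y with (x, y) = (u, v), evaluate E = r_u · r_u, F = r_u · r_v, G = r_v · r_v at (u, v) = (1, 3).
E = 10;  F = 9;  G = 10

Partials: r_u = (1, 0, 3), r_v = (0, 1, 3). As functions of (u, v):
  E = r_u · r_u = 10,
  F = r_u · r_v = 9,
  G = r_v · r_v = 10.
Evaluating at (u, v) = (1, 3): E = 10, F = 9, G = 10.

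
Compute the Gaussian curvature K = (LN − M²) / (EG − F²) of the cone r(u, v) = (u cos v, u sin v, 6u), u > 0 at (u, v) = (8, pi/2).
K = 0

Coefficients of the first fundamental form: E = 37, F = 0, G = u^2.
Coefficients of the second fundamental form: L = 0, M = 0, N = 6*sqrt(37)*u^2/(37*Abs(u)).
Assemble K = (LN − M²)/(EG − F²) = 0. At (u, v) = (8, pi/2): K = 0.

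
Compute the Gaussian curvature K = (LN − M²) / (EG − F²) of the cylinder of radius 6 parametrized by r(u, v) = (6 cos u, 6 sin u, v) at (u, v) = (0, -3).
K = 0

Coefficients of the first fundamental form: E = 36, F = 0, G = 1.
Coefficients of the second fundamental form: L = -6, M = 0, N = 0.
Assemble K = (LN − M²)/(EG − F²) = 0. At (u, v) = (0, -3): K = 0.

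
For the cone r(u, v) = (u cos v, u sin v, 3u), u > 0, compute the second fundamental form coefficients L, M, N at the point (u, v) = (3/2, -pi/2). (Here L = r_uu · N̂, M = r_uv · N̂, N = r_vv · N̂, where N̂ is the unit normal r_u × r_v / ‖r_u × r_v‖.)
L = 0;  M = 0;  N = 9*sqrt(10)/20

Compute the unit normal N̂(u, v) = (-3*sqrt(10)*u*cos(v)/(10*Abs(u)), -3*sqrt(10)*u*sin(v)/(10*Abs(u)), sqrt(10)*u/(10*Abs(u))), and the second partials r_uu, r_uv, r_vv. Take dot products:
  L(u, v) = r_uu · N̂ = 0,
  M(u, v) = r_uv · N̂ = 0,
  N(u, v) = r_vv · N̂ = 3*sqrt(10)*u^2/(10*Abs(u)).
Evaluating at (u, v) = (3/2, -pi/2):
  L = 0, M = 0, N = 9*sqrt(10)/20.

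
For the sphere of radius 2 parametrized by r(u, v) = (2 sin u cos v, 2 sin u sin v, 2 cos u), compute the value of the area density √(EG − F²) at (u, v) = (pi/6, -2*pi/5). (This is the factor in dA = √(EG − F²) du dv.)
√(EG − F²)|_{(pi/6, -2*pi/5)} = 2

E = 4, F = 0, G = 4*sin(u)^2, so EG − F² = 16*sin(u)^2. Taking the positive square root: √(EG − F²) = 4*Abs(sin(u)). At (u, v) = (pi/6, -2*pi/5): 2.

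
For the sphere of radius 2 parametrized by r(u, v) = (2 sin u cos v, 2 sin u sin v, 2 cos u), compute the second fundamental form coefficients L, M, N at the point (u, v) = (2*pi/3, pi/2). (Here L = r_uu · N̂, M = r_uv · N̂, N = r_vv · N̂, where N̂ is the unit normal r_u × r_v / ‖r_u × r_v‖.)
L = -2;  M = 0;  N = -3/2

Compute the unit normal N̂(u, v) = (sin(u)^2*cos(v)/Abs(sin(u)), sin(u)^2*sin(v)/Abs(sin(u)), sin(2*u)/(2*Abs(sin(u)))), and the second partials r_uu, r_uv, r_vv. Take dot products:
  L(u, v) = r_uu · N̂ = -2*sin(u)/Abs(sin(u)),
  M(u, v) = r_uv · N̂ = 0,
  N(u, v) = r_vv · N̂ = -2*sin(u)^3/Abs(sin(u)).
Evaluating at (u, v) = (2*pi/3, pi/2):
  L = -2, M = 0, N = -3/2.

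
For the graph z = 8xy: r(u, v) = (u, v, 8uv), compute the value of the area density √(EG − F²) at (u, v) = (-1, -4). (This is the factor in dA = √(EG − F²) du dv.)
√(EG − F²)|_{(-1, -4)} = 33

E = 64*v^2 + 1, F = 64*u*v, G = 64*u^2 + 1, so EG − F² = 64*u^2 + 64*v^2 + 1. Taking the positive square root: √(EG − F²) = sqrt(64*u^2 + 64*v^2 + 1). At (u, v) = (-1, -4): 33.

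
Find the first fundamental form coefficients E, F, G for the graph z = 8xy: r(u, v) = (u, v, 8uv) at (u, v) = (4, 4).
E = 1025;  F = 1024;  G = 1025

Partials: r_u = (1, 0, 8*v), r_v = (0, 1, 8*u). As functions of (u, v):
  E = r_u · r_u = 64*v^2 + 1,
  F = r_u · r_v = 64*u*v,
  G = r_v · r_v = 64*u^2 + 1.
Evaluating at (u, v) = (4, 4): E = 1025, F = 1024, G = 1025.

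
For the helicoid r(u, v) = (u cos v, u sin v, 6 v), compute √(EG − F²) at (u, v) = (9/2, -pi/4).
√(EG − F²)|_{(9/2, -pi/4)} = 15/2

E = 1, F = 0, G = u^2 + 36; EG − F² = u^2 + 36; √(EG − F²) = sqrt(u^2 + 36). At the given point: 15/2.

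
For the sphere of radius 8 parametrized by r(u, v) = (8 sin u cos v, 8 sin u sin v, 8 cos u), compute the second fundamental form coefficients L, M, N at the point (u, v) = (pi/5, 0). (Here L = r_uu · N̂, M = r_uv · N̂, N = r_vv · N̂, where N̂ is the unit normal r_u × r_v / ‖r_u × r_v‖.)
L = -8;  M = 0;  N = -5 + sqrt(5)

Compute the unit normal N̂(u, v) = (sin(u)^2*cos(v)/Abs(sin(u)), sin(u)^2*sin(v)/Abs(sin(u)), sin(2*u)/(2*Abs(sin(u)))), and the second partials r_uu, r_uv, r_vv. Take dot products:
  L(u, v) = r_uu · N̂ = -8*sin(u)/Abs(sin(u)),
  M(u, v) = r_uv · N̂ = 0,
  N(u, v) = r_vv · N̂ = -8*sin(u)^3/Abs(sin(u)).
Evaluating at (u, v) = (pi/5, 0):
  L = -8, M = 0, N = -5 + sqrt(5).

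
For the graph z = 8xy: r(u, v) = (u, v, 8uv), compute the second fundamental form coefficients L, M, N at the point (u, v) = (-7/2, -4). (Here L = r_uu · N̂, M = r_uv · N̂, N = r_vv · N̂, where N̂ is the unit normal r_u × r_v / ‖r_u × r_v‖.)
L = 0;  M = 8*sqrt(201)/603;  N = 0

Compute the unit normal N̂(u, v) = (-8*v/sqrt(64*u^2 + 64*v^2 + 1), -8*u/sqrt(64*u^2 + 64*v^2 + 1), 1/sqrt(64*u^2 + 64*v^2 + 1)), and the second partials r_uu, r_uv, r_vv. Take dot products:
  L(u, v) = r_uu · N̂ = 0,
  M(u, v) = r_uv · N̂ = 8/sqrt(64*u^2 + 64*v^2 + 1),
  N(u, v) = r_vv · N̂ = 0.
Evaluating at (u, v) = (-7/2, -4):
  L = 0, M = 8*sqrt(201)/603, N = 0.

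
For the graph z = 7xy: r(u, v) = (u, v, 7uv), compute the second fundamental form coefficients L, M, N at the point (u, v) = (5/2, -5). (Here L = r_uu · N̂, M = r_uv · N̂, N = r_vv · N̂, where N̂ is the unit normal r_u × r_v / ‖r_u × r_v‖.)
L = 0;  M = 14*sqrt(681)/2043;  N = 0

Compute the unit normal N̂(u, v) = (-7*v/sqrt(49*u^2 + 49*v^2 + 1), -7*u/sqrt(49*u^2 + 49*v^2 + 1), 1/sqrt(49*u^2 + 49*v^2 + 1)), and the second partials r_uu, r_uv, r_vv. Take dot products:
  L(u, v) = r_uu · N̂ = 0,
  M(u, v) = r_uv · N̂ = 7/sqrt(49*u^2 + 49*v^2 + 1),
  N(u, v) = r_vv · N̂ = 0.
Evaluating at (u, v) = (5/2, -5):
  L = 0, M = 14*sqrt(681)/2043, N = 0.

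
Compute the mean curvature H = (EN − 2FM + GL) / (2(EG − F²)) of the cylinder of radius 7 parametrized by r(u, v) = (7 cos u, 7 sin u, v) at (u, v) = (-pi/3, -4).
H = -1/14

With E = 49, F = 0, G = 1, L = -7, M = 0, N = 0, assemble
  H = (EN − 2FM + GL) / (2(EG − F²)) = -1/14.
At (u, v) = (-pi/3, -4): H = -1/14.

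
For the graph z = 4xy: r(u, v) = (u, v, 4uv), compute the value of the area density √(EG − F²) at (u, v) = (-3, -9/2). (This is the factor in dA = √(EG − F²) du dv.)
√(EG − F²)|_{(-3, -9/2)} = sqrt(469)

E = 16*v^2 + 1, F = 16*u*v, G = 16*u^2 + 1, so EG − F² = 16*u^2 + 16*v^2 + 1. Taking the positive square root: √(EG − F²) = sqrt(16*u^2 + 16*v^2 + 1). At (u, v) = (-3, -9/2): sqrt(469).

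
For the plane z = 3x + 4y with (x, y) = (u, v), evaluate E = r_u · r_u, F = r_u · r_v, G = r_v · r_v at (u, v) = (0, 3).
E = 10;  F = 12;  G = 17

Partials: r_u = (1, 0, 3), r_v = (0, 1, 4). As functions of (u, v):
  E = r_u · r_u = 10,
  F = r_u · r_v = 12,
  G = r_v · r_v = 17.
Evaluating at (u, v) = (0, 3): E = 10, F = 12, G = 17.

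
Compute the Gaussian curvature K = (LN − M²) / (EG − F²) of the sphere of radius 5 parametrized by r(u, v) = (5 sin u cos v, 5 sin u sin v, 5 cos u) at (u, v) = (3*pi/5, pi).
K = 1/25

Coefficients of the first fundamental form: E = 25, F = 0, G = 25*sin(u)^2.
Coefficients of the second fundamental form: L = -5*sin(u)/Abs(sin(u)), M = 0, N = -5*sin(u)^3/Abs(sin(u)).
Assemble K = (LN − M²)/(EG − F²) = 1/25. At (u, v) = (3*pi/5, pi): K = 1/25.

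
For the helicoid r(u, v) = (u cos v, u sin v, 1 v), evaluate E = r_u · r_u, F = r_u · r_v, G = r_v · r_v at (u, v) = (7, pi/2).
E = 1;  F = 0;  G = 50

Partials: r_u = (cos(v), sin(v), 0), r_v = (-u*sin(v), u*cos(v), 1). As functions of (u, v):
  E = r_u · r_u = 1,
  F = r_u · r_v = 0,
  G = r_v · r_v = u^2 + 1.
Evaluating at (u, v) = (7, pi/2): E = 1, F = 0, G = 50.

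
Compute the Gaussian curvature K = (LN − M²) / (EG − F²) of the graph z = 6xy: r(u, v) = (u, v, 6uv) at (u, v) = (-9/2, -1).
K = -9/146689

Coefficients of the first fundamental form: E = 36*v^2 + 1, F = 36*u*v, G = 36*u^2 + 1.
Coefficients of the second fundamental form: L = 0, M = 6/sqrt(36*u^2 + 36*v^2 + 1), N = 0.
Assemble K = (LN − M²)/(EG − F²) = -36/(1296*u^4 + 2592*u^2*v^2 + 72*u^2 + 1296*v^4 + 72*v^2 + 1). At (u, v) = (-9/2, -1): K = -9/146689.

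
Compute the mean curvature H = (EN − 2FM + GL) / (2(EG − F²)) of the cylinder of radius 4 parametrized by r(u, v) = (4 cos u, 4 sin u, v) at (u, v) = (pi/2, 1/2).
H = -1/8

With E = 16, F = 0, G = 1, L = -4, M = 0, N = 0, assemble
  H = (EN − 2FM + GL) / (2(EG − F²)) = -1/8.
At (u, v) = (pi/2, 1/2): H = -1/8.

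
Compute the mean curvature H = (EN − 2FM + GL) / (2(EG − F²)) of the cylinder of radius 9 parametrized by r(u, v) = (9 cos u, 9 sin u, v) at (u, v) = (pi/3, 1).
H = -1/18

With E = 81, F = 0, G = 1, L = -9, M = 0, N = 0, assemble
  H = (EN − 2FM + GL) / (2(EG − F²)) = -1/18.
At (u, v) = (pi/3, 1): H = -1/18.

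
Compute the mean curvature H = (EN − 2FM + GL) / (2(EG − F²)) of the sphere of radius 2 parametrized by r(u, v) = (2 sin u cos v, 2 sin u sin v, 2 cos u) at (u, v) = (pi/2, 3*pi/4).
H = -1/2

With E = 4, F = 0, G = 4*sin(u)^2, L = -2*sin(u)/Abs(sin(u)), M = 0, N = -2*sin(u)^3/Abs(sin(u)), assemble
  H = (EN − 2FM + GL) / (2(EG − F²)) = -sin(u)/(2*Abs(sin(u))).
At (u, v) = (pi/2, 3*pi/4): H = -1/2.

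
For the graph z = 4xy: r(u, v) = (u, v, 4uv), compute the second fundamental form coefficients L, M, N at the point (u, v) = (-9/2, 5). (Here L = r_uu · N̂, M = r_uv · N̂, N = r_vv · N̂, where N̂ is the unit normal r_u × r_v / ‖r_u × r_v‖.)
L = 0;  M = 4*sqrt(29)/145;  N = 0

Compute the unit normal N̂(u, v) = (-4*v/sqrt(16*u^2 + 16*v^2 + 1), -4*u/sqrt(16*u^2 + 16*v^2 + 1), 1/sqrt(16*u^2 + 16*v^2 + 1)), and the second partials r_uu, r_uv, r_vv. Take dot products:
  L(u, v) = r_uu · N̂ = 0,
  M(u, v) = r_uv · N̂ = 4/sqrt(16*u^2 + 16*v^2 + 1),
  N(u, v) = r_vv · N̂ = 0.
Evaluating at (u, v) = (-9/2, 5):
  L = 0, M = 4*sqrt(29)/145, N = 0.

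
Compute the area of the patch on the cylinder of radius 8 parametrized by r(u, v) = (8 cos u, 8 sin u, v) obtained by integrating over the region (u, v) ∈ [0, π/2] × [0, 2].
Area = 8*pi

Area = ∫∫ √(EG − F²) du dv with √(EG − F²) = 8. Integrating over [0, π/2] × [0, 2] gives 8*pi.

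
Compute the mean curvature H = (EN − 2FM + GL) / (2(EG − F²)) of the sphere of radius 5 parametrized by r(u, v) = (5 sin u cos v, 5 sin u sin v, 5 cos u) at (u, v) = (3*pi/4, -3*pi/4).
H = -1/5

With E = 25, F = 0, G = 25*sin(u)^2, L = -5*sin(u)/Abs(sin(u)), M = 0, N = -5*sin(u)^3/Abs(sin(u)), assemble
  H = (EN − 2FM + GL) / (2(EG − F²)) = -sin(u)/(5*Abs(sin(u))).
At (u, v) = (3*pi/4, -3*pi/4): H = -1/5.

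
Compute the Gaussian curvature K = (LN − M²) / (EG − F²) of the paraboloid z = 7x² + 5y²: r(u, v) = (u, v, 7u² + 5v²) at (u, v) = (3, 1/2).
K = 7/160205

Coefficients of the first fundamental form: E = 196*u^2 + 1, F = 140*u*v, G = 100*v^2 + 1.
Coefficients of the second fundamental form: L = 14/sqrt(196*u^2 + 100*v^2 + 1), M = 0, N = 10/sqrt(196*u^2 + 100*v^2 + 1).
Assemble K = (LN − M²)/(EG − F²) = 140/(38416*u^4 + 39200*u^2*v^2 + 392*u^2 + 10000*v^4 + 200*v^2 + 1). At (u, v) = (3, 1/2): K = 7/160205.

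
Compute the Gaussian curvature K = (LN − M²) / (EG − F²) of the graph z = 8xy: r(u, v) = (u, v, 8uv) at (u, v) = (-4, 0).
K = -64/1050625

Coefficients of the first fundamental form: E = 64*v^2 + 1, F = 64*u*v, G = 64*u^2 + 1.
Coefficients of the second fundamental form: L = 0, M = 8/sqrt(64*u^2 + 64*v^2 + 1), N = 0.
Assemble K = (LN − M²)/(EG − F²) = -64/(4096*u^4 + 8192*u^2*v^2 + 128*u^2 + 4096*v^4 + 128*v^2 + 1). At (u, v) = (-4, 0): K = -64/1050625.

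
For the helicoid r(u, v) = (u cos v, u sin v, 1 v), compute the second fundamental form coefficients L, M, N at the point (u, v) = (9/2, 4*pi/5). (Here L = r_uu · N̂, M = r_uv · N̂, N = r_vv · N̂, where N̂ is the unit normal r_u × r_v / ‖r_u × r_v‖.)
L = 0;  M = -2*sqrt(85)/85;  N = 0

Compute the unit normal N̂(u, v) = (sin(v)/sqrt(u^2 + 1), -cos(v)/sqrt(u^2 + 1), u/sqrt(u^2 + 1)), and the second partials r_uu, r_uv, r_vv. Take dot products:
  L(u, v) = r_uu · N̂ = 0,
  M(u, v) = r_uv · N̂ = -1/sqrt(u^2 + 1),
  N(u, v) = r_vv · N̂ = 0.
Evaluating at (u, v) = (9/2, 4*pi/5):
  L = 0, M = -2*sqrt(85)/85, N = 0.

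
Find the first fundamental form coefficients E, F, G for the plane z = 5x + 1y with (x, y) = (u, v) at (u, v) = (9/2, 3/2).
E = 26;  F = 5;  G = 2

Partials: r_u = (1, 0, 5), r_v = (0, 1, 1). As functions of (u, v):
  E = r_u · r_u = 26,
  F = r_u · r_v = 5,
  G = r_v · r_v = 2.
Evaluating at (u, v) = (9/2, 3/2): E = 26, F = 5, G = 2.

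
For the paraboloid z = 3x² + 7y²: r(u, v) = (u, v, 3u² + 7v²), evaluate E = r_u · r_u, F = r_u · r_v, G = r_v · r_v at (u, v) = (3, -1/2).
E = 325;  F = -126;  G = 50

Partials: r_u = (1, 0, 6*u), r_v = (0, 1, 14*v). As functions of (u, v):
  E = r_u · r_u = 36*u^2 + 1,
  F = r_u · r_v = 84*u*v,
  G = r_v · r_v = 196*v^2 + 1.
Evaluating at (u, v) = (3, -1/2): E = 325, F = -126, G = 50.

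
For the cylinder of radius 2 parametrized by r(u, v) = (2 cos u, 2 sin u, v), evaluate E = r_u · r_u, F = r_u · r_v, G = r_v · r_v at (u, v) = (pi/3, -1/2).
E = 4;  F = 0;  G = 1

Partials: r_u = (-2*sin(u), 2*cos(u), 0), r_v = (0, 0, 1). As functions of (u, v):
  E = r_u · r_u = 4,
  F = r_u · r_v = 0,
  G = r_v · r_v = 1.
Evaluating at (u, v) = (pi/3, -1/2): E = 4, F = 0, G = 1.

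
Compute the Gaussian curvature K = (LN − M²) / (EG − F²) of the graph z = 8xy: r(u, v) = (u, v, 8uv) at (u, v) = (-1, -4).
K = -64/1185921

Coefficients of the first fundamental form: E = 64*v^2 + 1, F = 64*u*v, G = 64*u^2 + 1.
Coefficients of the second fundamental form: L = 0, M = 8/sqrt(64*u^2 + 64*v^2 + 1), N = 0.
Assemble K = (LN − M²)/(EG − F²) = -64/(4096*u^4 + 8192*u^2*v^2 + 128*u^2 + 4096*v^4 + 128*v^2 + 1). At (u, v) = (-1, -4): K = -64/1185921.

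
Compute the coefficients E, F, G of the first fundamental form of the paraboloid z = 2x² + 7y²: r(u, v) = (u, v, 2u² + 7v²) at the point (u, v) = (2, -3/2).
E = 65;  F = -168;  G = 442

Partials: r_u = (1, 0, 4*u), r_v = (0, 1, 14*v). As functions of (u, v):
  E = r_u · r_u = 16*u^2 + 1,
  F = r_u · r_v = 56*u*v,
  G = r_v · r_v = 196*v^2 + 1.
Evaluating at (u, v) = (2, -3/2): E = 65, F = -168, G = 442.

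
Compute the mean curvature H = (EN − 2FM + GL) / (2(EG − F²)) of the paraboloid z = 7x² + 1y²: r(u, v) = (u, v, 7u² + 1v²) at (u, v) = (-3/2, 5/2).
H = 624*sqrt(467)/218089

With E = 196*u^2 + 1, F = 28*u*v, G = 4*v^2 + 1, L = 14/sqrt(196*u^2 + 4*v^2 + 1), M = 0, N = 2/sqrt(196*u^2 + 4*v^2 + 1), assemble
  H = (EN − 2FM + GL) / (2(EG − F²)) = 4*(49*u^2 + 7*v^2 + 2)/(196*u^2 + 4*v^2 + 1)^(3/2).
At (u, v) = (-3/2, 5/2): H = 624*sqrt(467)/218089.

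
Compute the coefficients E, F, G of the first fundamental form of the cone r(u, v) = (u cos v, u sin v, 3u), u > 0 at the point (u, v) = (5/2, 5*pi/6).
E = 10;  F = 0;  G = 25/4

Partials: r_u = (cos(v), sin(v), 3), r_v = (-u*sin(v), u*cos(v), 0). As functions of (u, v):
  E = r_u · r_u = 10,
  F = r_u · r_v = 0,
  G = r_v · r_v = u^2.
Evaluating at (u, v) = (5/2, 5*pi/6): E = 10, F = 0, G = 25/4.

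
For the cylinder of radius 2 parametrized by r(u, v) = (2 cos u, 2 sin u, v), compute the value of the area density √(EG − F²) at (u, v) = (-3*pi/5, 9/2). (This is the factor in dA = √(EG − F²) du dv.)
√(EG − F²)|_{(-3*pi/5, 9/2)} = 2

E = 4, F = 0, G = 1, so EG − F² = 4. Taking the positive square root: √(EG − F²) = 2. At (u, v) = (-3*pi/5, 9/2): 2.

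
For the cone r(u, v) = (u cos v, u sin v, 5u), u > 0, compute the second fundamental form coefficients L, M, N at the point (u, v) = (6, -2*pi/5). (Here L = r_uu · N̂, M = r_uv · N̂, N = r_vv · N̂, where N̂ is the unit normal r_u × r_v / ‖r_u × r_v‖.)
L = 0;  M = 0;  N = 15*sqrt(26)/13

Compute the unit normal N̂(u, v) = (-5*sqrt(26)*u*cos(v)/(26*Abs(u)), -5*sqrt(26)*u*sin(v)/(26*Abs(u)), sqrt(26)*u/(26*Abs(u))), and the second partials r_uu, r_uv, r_vv. Take dot products:
  L(u, v) = r_uu · N̂ = 0,
  M(u, v) = r_uv · N̂ = 0,
  N(u, v) = r_vv · N̂ = 5*sqrt(26)*u^2/(26*Abs(u)).
Evaluating at (u, v) = (6, -2*pi/5):
  L = 0, M = 0, N = 15*sqrt(26)/13.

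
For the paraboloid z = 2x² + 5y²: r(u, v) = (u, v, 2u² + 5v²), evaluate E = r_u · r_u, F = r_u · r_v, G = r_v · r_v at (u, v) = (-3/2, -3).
E = 37;  F = 180;  G = 901

Partials: r_u = (1, 0, 4*u), r_v = (0, 1, 10*v). As functions of (u, v):
  E = r_u · r_u = 16*u^2 + 1,
  F = r_u · r_v = 40*u*v,
  G = r_v · r_v = 100*v^2 + 1.
Evaluating at (u, v) = (-3/2, -3): E = 37, F = 180, G = 901.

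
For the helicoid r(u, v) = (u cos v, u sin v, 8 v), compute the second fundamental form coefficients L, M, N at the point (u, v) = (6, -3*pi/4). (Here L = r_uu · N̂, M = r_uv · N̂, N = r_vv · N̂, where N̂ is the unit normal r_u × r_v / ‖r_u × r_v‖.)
L = 0;  M = -4/5;  N = 0

Compute the unit normal N̂(u, v) = (8*sin(v)/sqrt(u^2 + 64), -8*cos(v)/sqrt(u^2 + 64), u/sqrt(u^2 + 64)), and the second partials r_uu, r_uv, r_vv. Take dot products:
  L(u, v) = r_uu · N̂ = 0,
  M(u, v) = r_uv · N̂ = -8/sqrt(u^2 + 64),
  N(u, v) = r_vv · N̂ = 0.
Evaluating at (u, v) = (6, -3*pi/4):
  L = 0, M = -4/5, N = 0.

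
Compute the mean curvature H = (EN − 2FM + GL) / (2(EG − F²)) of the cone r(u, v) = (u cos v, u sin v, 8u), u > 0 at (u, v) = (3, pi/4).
H = 4*sqrt(65)/195

With E = 65, F = 0, G = u^2, L = 0, M = 0, N = 8*sqrt(65)*u^2/(65*Abs(u)), assemble
  H = (EN − 2FM + GL) / (2(EG − F²)) = 4*sqrt(65)/(65*Abs(u)).
At (u, v) = (3, pi/4): H = 4*sqrt(65)/195.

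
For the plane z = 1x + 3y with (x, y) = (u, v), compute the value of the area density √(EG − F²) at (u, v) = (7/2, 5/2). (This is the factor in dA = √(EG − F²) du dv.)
√(EG − F²)|_{(7/2, 5/2)} = sqrt(11)

E = 2, F = 3, G = 10, so EG − F² = 11. Taking the positive square root: √(EG − F²) = sqrt(11). At (u, v) = (7/2, 5/2): sqrt(11).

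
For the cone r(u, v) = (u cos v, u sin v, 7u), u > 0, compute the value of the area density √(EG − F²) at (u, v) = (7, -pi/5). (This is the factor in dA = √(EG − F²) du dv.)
√(EG − F²)|_{(7, -pi/5)} = 35*sqrt(2)

E = 50, F = 0, G = u^2, so EG − F² = 50*u^2. Taking the positive square root: √(EG − F²) = 5*sqrt(2)*Abs(u). At (u, v) = (7, -pi/5): 35*sqrt(2).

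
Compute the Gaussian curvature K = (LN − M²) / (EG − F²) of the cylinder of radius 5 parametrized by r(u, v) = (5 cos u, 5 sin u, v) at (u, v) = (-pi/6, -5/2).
K = 0

Coefficients of the first fundamental form: E = 25, F = 0, G = 1.
Coefficients of the second fundamental form: L = -5, M = 0, N = 0.
Assemble K = (LN − M²)/(EG − F²) = 0. At (u, v) = (-pi/6, -5/2): K = 0.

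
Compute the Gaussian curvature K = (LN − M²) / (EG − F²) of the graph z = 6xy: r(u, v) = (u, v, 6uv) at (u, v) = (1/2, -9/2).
K = -36/546121

Coefficients of the first fundamental form: E = 36*v^2 + 1, F = 36*u*v, G = 36*u^2 + 1.
Coefficients of the second fundamental form: L = 0, M = 6/sqrt(36*u^2 + 36*v^2 + 1), N = 0.
Assemble K = (LN − M²)/(EG − F²) = -36/(1296*u^4 + 2592*u^2*v^2 + 72*u^2 + 1296*v^4 + 72*v^2 + 1). At (u, v) = (1/2, -9/2): K = -36/546121.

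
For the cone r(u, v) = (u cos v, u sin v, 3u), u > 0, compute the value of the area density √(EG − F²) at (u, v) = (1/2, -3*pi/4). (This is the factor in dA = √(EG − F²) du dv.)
√(EG − F²)|_{(1/2, -3*pi/4)} = sqrt(10)/2

E = 10, F = 0, G = u^2, so EG − F² = 10*u^2. Taking the positive square root: √(EG − F²) = sqrt(10)*Abs(u). At (u, v) = (1/2, -3*pi/4): sqrt(10)/2.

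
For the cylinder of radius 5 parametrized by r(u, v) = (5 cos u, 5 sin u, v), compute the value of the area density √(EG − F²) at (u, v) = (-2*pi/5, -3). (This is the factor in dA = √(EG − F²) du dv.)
√(EG − F²)|_{(-2*pi/5, -3)} = 5

E = 25, F = 0, G = 1, so EG − F² = 25. Taking the positive square root: √(EG − F²) = 5. At (u, v) = (-2*pi/5, -3): 5.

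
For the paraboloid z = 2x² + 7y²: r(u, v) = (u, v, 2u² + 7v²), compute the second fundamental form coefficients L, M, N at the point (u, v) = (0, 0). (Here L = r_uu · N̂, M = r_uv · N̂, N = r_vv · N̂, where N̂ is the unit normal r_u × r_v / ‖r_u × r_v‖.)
L = 4;  M = 0;  N = 14

Compute the unit normal N̂(u, v) = (-4*u/sqrt(16*u^2 + 196*v^2 + 1), -14*v/sqrt(16*u^2 + 196*v^2 + 1), 1/sqrt(16*u^2 + 196*v^2 + 1)), and the second partials r_uu, r_uv, r_vv. Take dot products:
  L(u, v) = r_uu · N̂ = 4/sqrt(16*u^2 + 196*v^2 + 1),
  M(u, v) = r_uv · N̂ = 0,
  N(u, v) = r_vv · N̂ = 14/sqrt(16*u^2 + 196*v^2 + 1).
Evaluating at (u, v) = (0, 0):
  L = 4, M = 0, N = 14.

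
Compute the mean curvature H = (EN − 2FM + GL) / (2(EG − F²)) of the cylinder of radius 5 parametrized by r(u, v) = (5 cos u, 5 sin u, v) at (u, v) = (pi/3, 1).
H = -1/10

With E = 25, F = 0, G = 1, L = -5, M = 0, N = 0, assemble
  H = (EN − 2FM + GL) / (2(EG − F²)) = -1/10.
At (u, v) = (pi/3, 1): H = -1/10.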